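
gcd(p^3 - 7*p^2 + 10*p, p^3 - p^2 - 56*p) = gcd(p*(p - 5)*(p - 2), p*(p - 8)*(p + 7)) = p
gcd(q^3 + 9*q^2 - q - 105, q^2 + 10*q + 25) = q + 5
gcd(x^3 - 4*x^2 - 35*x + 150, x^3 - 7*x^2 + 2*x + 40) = x - 5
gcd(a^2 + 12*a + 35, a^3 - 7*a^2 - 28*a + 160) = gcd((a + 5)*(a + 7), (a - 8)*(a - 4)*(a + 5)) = a + 5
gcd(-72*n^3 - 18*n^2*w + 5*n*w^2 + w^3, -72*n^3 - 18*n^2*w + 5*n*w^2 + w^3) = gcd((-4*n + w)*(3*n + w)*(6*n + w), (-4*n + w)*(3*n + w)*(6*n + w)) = -72*n^3 - 18*n^2*w + 5*n*w^2 + w^3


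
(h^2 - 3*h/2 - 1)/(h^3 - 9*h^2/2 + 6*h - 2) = (2*h + 1)/(2*h^2 - 5*h + 2)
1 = 1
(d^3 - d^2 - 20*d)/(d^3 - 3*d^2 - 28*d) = (d - 5)/(d - 7)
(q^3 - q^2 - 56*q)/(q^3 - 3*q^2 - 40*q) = (q + 7)/(q + 5)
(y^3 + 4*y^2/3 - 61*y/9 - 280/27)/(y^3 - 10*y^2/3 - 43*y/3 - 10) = (y^2 - y/3 - 56/9)/(y^2 - 5*y - 6)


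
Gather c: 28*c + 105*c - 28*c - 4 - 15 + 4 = 105*c - 15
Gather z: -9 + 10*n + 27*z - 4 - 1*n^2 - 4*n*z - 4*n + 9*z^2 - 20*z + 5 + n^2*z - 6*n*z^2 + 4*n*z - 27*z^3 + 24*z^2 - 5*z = -n^2 + 6*n - 27*z^3 + z^2*(33 - 6*n) + z*(n^2 + 2) - 8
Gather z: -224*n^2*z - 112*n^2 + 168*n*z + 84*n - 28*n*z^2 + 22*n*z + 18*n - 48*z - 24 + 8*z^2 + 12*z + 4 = -112*n^2 + 102*n + z^2*(8 - 28*n) + z*(-224*n^2 + 190*n - 36) - 20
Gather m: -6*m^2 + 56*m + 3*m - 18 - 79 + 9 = -6*m^2 + 59*m - 88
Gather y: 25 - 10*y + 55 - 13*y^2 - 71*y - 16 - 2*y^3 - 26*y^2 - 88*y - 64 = -2*y^3 - 39*y^2 - 169*y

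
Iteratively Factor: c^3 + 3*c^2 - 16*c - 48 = (c - 4)*(c^2 + 7*c + 12) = (c - 4)*(c + 4)*(c + 3)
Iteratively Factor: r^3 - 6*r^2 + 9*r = (r - 3)*(r^2 - 3*r) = r*(r - 3)*(r - 3)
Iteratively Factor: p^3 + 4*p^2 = (p)*(p^2 + 4*p) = p^2*(p + 4)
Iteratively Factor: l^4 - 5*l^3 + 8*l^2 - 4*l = (l - 1)*(l^3 - 4*l^2 + 4*l) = (l - 2)*(l - 1)*(l^2 - 2*l) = (l - 2)^2*(l - 1)*(l)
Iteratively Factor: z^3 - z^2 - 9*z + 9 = (z - 1)*(z^2 - 9) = (z - 1)*(z + 3)*(z - 3)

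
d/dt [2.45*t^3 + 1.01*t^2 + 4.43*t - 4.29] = 7.35*t^2 + 2.02*t + 4.43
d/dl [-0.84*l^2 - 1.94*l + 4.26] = -1.68*l - 1.94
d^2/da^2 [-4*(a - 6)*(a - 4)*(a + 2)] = 64 - 24*a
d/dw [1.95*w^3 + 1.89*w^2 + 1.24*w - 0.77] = 5.85*w^2 + 3.78*w + 1.24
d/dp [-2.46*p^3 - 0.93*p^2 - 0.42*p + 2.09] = -7.38*p^2 - 1.86*p - 0.42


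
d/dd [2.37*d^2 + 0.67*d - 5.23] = 4.74*d + 0.67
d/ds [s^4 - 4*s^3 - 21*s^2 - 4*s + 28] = 4*s^3 - 12*s^2 - 42*s - 4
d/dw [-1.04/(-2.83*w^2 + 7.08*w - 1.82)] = (7.3632 - 5.8864*w)/(2.83*w^2 - 7.08*w + 1.82)^2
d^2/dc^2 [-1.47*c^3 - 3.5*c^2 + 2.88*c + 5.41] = -8.82*c - 7.0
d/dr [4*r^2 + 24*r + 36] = 8*r + 24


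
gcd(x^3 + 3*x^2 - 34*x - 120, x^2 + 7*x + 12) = x + 4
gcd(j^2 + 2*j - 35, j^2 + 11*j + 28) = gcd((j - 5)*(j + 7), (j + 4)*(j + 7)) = j + 7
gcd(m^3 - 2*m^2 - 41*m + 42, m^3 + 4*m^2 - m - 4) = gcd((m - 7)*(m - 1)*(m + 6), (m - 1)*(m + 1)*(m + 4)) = m - 1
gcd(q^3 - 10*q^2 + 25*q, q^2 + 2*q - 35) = q - 5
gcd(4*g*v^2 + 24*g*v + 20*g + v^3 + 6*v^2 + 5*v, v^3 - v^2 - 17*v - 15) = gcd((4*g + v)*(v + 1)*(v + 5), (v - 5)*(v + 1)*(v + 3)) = v + 1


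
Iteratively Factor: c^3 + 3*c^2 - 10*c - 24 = (c + 2)*(c^2 + c - 12) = (c + 2)*(c + 4)*(c - 3)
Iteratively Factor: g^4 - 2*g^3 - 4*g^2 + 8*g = (g - 2)*(g^3 - 4*g) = (g - 2)*(g + 2)*(g^2 - 2*g) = g*(g - 2)*(g + 2)*(g - 2)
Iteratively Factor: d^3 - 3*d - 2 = (d + 1)*(d^2 - d - 2) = (d + 1)^2*(d - 2)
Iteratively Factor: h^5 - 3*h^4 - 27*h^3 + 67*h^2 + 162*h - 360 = (h - 3)*(h^4 - 27*h^2 - 14*h + 120) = (h - 3)*(h + 4)*(h^3 - 4*h^2 - 11*h + 30) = (h - 3)*(h + 3)*(h + 4)*(h^2 - 7*h + 10) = (h - 3)*(h - 2)*(h + 3)*(h + 4)*(h - 5)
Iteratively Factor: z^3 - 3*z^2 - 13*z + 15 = (z - 1)*(z^2 - 2*z - 15) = (z - 5)*(z - 1)*(z + 3)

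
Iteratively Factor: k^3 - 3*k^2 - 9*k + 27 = (k - 3)*(k^2 - 9) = (k - 3)^2*(k + 3)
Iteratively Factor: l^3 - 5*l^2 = (l)*(l^2 - 5*l) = l^2*(l - 5)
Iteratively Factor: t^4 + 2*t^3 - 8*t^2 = (t)*(t^3 + 2*t^2 - 8*t) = t^2*(t^2 + 2*t - 8) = t^2*(t - 2)*(t + 4)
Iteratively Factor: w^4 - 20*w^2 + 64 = (w + 4)*(w^3 - 4*w^2 - 4*w + 16) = (w + 2)*(w + 4)*(w^2 - 6*w + 8) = (w - 2)*(w + 2)*(w + 4)*(w - 4)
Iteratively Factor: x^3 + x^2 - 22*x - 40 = (x + 2)*(x^2 - x - 20) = (x + 2)*(x + 4)*(x - 5)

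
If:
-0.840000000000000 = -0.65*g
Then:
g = 1.29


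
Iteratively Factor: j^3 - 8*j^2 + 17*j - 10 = (j - 5)*(j^2 - 3*j + 2) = (j - 5)*(j - 2)*(j - 1)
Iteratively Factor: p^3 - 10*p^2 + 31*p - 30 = (p - 3)*(p^2 - 7*p + 10) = (p - 5)*(p - 3)*(p - 2)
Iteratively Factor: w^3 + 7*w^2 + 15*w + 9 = (w + 1)*(w^2 + 6*w + 9) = (w + 1)*(w + 3)*(w + 3)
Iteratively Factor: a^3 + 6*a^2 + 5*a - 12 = (a + 3)*(a^2 + 3*a - 4) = (a - 1)*(a + 3)*(a + 4)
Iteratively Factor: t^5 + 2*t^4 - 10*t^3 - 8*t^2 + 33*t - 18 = (t - 1)*(t^4 + 3*t^3 - 7*t^2 - 15*t + 18) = (t - 1)*(t + 3)*(t^3 - 7*t + 6) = (t - 2)*(t - 1)*(t + 3)*(t^2 + 2*t - 3) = (t - 2)*(t - 1)^2*(t + 3)*(t + 3)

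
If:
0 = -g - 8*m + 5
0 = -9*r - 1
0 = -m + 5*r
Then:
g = 85/9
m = -5/9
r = -1/9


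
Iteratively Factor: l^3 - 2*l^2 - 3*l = (l)*(l^2 - 2*l - 3) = l*(l - 3)*(l + 1)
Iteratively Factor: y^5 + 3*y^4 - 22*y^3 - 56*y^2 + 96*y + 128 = (y - 2)*(y^4 + 5*y^3 - 12*y^2 - 80*y - 64) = (y - 2)*(y + 4)*(y^3 + y^2 - 16*y - 16) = (y - 4)*(y - 2)*(y + 4)*(y^2 + 5*y + 4) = (y - 4)*(y - 2)*(y + 4)^2*(y + 1)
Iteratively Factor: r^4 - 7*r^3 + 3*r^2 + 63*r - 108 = (r + 3)*(r^3 - 10*r^2 + 33*r - 36) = (r - 3)*(r + 3)*(r^2 - 7*r + 12) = (r - 3)^2*(r + 3)*(r - 4)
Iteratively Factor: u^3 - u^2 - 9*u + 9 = (u - 3)*(u^2 + 2*u - 3) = (u - 3)*(u + 3)*(u - 1)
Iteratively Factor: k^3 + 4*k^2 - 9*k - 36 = (k - 3)*(k^2 + 7*k + 12) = (k - 3)*(k + 4)*(k + 3)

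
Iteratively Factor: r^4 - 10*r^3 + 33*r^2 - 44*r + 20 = (r - 2)*(r^3 - 8*r^2 + 17*r - 10) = (r - 5)*(r - 2)*(r^2 - 3*r + 2) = (r - 5)*(r - 2)*(r - 1)*(r - 2)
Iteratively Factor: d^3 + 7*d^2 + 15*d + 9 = (d + 3)*(d^2 + 4*d + 3) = (d + 1)*(d + 3)*(d + 3)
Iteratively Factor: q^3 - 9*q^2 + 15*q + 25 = (q + 1)*(q^2 - 10*q + 25) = (q - 5)*(q + 1)*(q - 5)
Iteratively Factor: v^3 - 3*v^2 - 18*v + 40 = (v - 2)*(v^2 - v - 20) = (v - 2)*(v + 4)*(v - 5)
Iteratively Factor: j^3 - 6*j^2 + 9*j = (j)*(j^2 - 6*j + 9) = j*(j - 3)*(j - 3)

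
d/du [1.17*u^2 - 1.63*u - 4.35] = 2.34*u - 1.63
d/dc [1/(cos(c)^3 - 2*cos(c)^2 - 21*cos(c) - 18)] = (3*cos(c)^2 - 4*cos(c) - 21)*sin(c)/((cos(c) - 6)^2*(cos(c) + 1)^2*(cos(c) + 3)^2)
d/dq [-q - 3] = -1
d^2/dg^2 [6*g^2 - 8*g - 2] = 12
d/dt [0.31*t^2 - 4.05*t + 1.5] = 0.62*t - 4.05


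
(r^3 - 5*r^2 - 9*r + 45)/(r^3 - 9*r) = (r - 5)/r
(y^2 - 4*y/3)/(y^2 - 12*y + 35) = y*(3*y - 4)/(3*(y^2 - 12*y + 35))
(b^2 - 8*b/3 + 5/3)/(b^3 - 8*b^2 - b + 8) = (b - 5/3)/(b^2 - 7*b - 8)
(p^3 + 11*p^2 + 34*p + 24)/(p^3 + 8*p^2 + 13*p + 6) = (p + 4)/(p + 1)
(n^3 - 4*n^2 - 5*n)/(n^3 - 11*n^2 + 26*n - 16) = n*(n^2 - 4*n - 5)/(n^3 - 11*n^2 + 26*n - 16)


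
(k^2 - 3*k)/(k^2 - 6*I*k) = (k - 3)/(k - 6*I)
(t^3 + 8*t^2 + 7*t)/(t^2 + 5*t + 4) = t*(t + 7)/(t + 4)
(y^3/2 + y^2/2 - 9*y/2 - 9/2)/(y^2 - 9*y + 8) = (y^3 + y^2 - 9*y - 9)/(2*(y^2 - 9*y + 8))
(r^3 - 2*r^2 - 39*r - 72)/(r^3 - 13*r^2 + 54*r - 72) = (r^3 - 2*r^2 - 39*r - 72)/(r^3 - 13*r^2 + 54*r - 72)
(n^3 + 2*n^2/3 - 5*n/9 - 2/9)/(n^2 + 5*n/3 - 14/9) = (3*n^2 + 4*n + 1)/(3*n + 7)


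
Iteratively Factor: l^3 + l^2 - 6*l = (l + 3)*(l^2 - 2*l) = l*(l + 3)*(l - 2)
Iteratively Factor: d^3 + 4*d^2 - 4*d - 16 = (d + 2)*(d^2 + 2*d - 8) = (d - 2)*(d + 2)*(d + 4)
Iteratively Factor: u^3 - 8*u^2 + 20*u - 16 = (u - 4)*(u^2 - 4*u + 4) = (u - 4)*(u - 2)*(u - 2)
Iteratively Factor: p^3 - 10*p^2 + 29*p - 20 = (p - 5)*(p^2 - 5*p + 4) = (p - 5)*(p - 4)*(p - 1)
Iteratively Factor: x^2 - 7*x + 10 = (x - 5)*(x - 2)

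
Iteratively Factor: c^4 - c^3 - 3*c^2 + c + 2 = (c - 2)*(c^3 + c^2 - c - 1) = (c - 2)*(c + 1)*(c^2 - 1) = (c - 2)*(c - 1)*(c + 1)*(c + 1)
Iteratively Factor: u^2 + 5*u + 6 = (u + 3)*(u + 2)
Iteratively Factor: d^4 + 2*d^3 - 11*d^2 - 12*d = (d - 3)*(d^3 + 5*d^2 + 4*d) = d*(d - 3)*(d^2 + 5*d + 4) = d*(d - 3)*(d + 1)*(d + 4)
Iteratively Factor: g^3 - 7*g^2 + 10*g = (g - 5)*(g^2 - 2*g) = g*(g - 5)*(g - 2)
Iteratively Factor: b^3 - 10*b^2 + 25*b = (b - 5)*(b^2 - 5*b) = b*(b - 5)*(b - 5)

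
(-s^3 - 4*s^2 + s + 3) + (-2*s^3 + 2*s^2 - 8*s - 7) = -3*s^3 - 2*s^2 - 7*s - 4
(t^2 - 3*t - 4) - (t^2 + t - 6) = 2 - 4*t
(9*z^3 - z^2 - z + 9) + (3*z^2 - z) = 9*z^3 + 2*z^2 - 2*z + 9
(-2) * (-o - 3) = 2*o + 6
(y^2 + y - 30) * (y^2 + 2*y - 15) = y^4 + 3*y^3 - 43*y^2 - 75*y + 450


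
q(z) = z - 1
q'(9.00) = 1.00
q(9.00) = 8.00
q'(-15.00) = 1.00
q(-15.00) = -16.00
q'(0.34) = 1.00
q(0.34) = -0.66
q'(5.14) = 1.00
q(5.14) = 4.14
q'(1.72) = 1.00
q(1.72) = 0.72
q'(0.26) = 1.00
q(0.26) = -0.74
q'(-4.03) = 1.00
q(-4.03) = -5.03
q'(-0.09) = 1.00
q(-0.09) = -1.09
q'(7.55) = 1.00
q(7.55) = 6.55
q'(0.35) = 1.00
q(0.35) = -0.65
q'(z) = 1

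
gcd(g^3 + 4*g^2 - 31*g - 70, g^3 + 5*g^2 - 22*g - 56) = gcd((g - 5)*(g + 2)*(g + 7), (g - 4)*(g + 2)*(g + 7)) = g^2 + 9*g + 14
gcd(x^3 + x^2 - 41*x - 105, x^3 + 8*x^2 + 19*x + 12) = x + 3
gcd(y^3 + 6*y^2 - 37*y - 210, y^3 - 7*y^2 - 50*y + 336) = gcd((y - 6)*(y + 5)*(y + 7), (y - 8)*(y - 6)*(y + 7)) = y^2 + y - 42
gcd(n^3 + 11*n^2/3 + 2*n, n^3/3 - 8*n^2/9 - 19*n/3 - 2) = n + 3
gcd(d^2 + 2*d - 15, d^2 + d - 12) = d - 3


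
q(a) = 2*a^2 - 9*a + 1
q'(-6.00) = -33.00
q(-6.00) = 127.00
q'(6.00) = 15.00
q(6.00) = 19.00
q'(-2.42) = -18.68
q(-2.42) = 34.49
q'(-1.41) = -14.64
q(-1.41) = 17.67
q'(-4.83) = -28.32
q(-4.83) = 91.13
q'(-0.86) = -12.44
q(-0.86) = 10.22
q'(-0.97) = -12.88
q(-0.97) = 11.61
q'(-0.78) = -12.12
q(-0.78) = 9.24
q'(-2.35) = -18.40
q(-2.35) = 33.20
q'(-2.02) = -17.08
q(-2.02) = 27.34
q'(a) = 4*a - 9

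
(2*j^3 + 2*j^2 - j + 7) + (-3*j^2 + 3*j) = 2*j^3 - j^2 + 2*j + 7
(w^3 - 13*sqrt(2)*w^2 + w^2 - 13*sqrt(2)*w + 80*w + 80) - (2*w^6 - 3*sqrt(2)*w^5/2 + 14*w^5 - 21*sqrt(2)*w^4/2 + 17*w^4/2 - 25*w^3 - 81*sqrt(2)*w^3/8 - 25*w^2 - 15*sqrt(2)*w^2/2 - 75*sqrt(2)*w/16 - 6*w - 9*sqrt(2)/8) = -2*w^6 - 14*w^5 + 3*sqrt(2)*w^5/2 - 17*w^4/2 + 21*sqrt(2)*w^4/2 + 81*sqrt(2)*w^3/8 + 26*w^3 - 11*sqrt(2)*w^2/2 + 26*w^2 - 133*sqrt(2)*w/16 + 86*w + 9*sqrt(2)/8 + 80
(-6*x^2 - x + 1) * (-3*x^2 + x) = 18*x^4 - 3*x^3 - 4*x^2 + x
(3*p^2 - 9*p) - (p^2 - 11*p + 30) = 2*p^2 + 2*p - 30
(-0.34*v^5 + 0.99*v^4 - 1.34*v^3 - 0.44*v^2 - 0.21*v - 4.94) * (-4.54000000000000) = 1.5436*v^5 - 4.4946*v^4 + 6.0836*v^3 + 1.9976*v^2 + 0.9534*v + 22.4276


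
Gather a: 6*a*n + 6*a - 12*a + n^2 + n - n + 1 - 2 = a*(6*n - 6) + n^2 - 1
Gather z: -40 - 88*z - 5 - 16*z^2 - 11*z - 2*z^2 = -18*z^2 - 99*z - 45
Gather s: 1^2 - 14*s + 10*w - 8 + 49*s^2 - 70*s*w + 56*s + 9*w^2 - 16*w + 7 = 49*s^2 + s*(42 - 70*w) + 9*w^2 - 6*w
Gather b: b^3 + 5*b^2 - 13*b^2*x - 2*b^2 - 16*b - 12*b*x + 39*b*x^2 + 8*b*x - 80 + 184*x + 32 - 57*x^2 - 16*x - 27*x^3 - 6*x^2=b^3 + b^2*(3 - 13*x) + b*(39*x^2 - 4*x - 16) - 27*x^3 - 63*x^2 + 168*x - 48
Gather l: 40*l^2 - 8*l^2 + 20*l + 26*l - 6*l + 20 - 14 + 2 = 32*l^2 + 40*l + 8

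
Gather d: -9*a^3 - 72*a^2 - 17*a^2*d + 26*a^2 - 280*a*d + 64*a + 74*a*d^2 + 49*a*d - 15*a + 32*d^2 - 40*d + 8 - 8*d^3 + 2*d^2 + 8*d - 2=-9*a^3 - 46*a^2 + 49*a - 8*d^3 + d^2*(74*a + 34) + d*(-17*a^2 - 231*a - 32) + 6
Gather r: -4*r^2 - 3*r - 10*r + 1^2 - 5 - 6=-4*r^2 - 13*r - 10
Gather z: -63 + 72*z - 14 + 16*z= 88*z - 77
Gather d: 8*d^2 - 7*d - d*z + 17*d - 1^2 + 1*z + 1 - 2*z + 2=8*d^2 + d*(10 - z) - z + 2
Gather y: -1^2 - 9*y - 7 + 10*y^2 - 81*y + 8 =10*y^2 - 90*y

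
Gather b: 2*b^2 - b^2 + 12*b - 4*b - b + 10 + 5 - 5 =b^2 + 7*b + 10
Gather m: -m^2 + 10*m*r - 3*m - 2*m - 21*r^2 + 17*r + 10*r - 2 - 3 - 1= -m^2 + m*(10*r - 5) - 21*r^2 + 27*r - 6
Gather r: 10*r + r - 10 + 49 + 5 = 11*r + 44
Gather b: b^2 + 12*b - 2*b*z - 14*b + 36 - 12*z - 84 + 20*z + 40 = b^2 + b*(-2*z - 2) + 8*z - 8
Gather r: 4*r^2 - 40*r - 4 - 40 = 4*r^2 - 40*r - 44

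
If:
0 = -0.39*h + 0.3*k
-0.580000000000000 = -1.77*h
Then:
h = 0.33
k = 0.43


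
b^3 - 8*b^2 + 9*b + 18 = (b - 6)*(b - 3)*(b + 1)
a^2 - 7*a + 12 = (a - 4)*(a - 3)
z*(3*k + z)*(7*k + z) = 21*k^2*z + 10*k*z^2 + z^3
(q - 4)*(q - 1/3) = q^2 - 13*q/3 + 4/3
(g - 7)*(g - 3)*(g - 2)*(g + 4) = g^4 - 8*g^3 - 7*g^2 + 122*g - 168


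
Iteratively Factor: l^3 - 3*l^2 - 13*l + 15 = (l + 3)*(l^2 - 6*l + 5) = (l - 5)*(l + 3)*(l - 1)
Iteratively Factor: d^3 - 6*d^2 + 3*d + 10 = (d - 5)*(d^2 - d - 2) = (d - 5)*(d - 2)*(d + 1)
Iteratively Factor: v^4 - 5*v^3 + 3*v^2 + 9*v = (v - 3)*(v^3 - 2*v^2 - 3*v) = (v - 3)^2*(v^2 + v) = (v - 3)^2*(v + 1)*(v)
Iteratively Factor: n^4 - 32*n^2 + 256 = (n - 4)*(n^3 + 4*n^2 - 16*n - 64) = (n - 4)^2*(n^2 + 8*n + 16) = (n - 4)^2*(n + 4)*(n + 4)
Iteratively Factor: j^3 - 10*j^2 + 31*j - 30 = (j - 2)*(j^2 - 8*j + 15) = (j - 5)*(j - 2)*(j - 3)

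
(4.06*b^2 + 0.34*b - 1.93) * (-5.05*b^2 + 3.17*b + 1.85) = -20.503*b^4 + 11.1532*b^3 + 18.3353*b^2 - 5.4891*b - 3.5705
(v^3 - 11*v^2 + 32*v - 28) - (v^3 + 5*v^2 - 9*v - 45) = -16*v^2 + 41*v + 17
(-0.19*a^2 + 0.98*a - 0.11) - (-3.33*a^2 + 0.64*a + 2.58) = 3.14*a^2 + 0.34*a - 2.69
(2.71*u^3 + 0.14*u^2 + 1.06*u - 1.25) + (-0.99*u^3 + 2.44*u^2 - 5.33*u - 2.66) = 1.72*u^3 + 2.58*u^2 - 4.27*u - 3.91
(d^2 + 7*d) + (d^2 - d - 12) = 2*d^2 + 6*d - 12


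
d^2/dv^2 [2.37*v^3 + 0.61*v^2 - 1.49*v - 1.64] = 14.22*v + 1.22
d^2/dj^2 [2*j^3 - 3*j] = 12*j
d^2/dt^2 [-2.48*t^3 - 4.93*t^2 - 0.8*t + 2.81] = -14.88*t - 9.86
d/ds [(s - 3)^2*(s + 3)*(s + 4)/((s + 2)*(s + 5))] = 2*(s^5 + 11*s^4 + 27*s^3 - 54*s^2 - 318*s - 423)/(s^4 + 14*s^3 + 69*s^2 + 140*s + 100)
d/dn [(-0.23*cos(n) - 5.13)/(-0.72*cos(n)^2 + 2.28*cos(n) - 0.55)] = (0.1656*cos(n)^2 + 7.3872*cos(n) - 11.8229)*sin(n)/(0.5184*cos(n)^4 - 3.2832*cos(n)^3 + 5.9904*cos(n)^2 - 2.508*cos(n) + 0.3025)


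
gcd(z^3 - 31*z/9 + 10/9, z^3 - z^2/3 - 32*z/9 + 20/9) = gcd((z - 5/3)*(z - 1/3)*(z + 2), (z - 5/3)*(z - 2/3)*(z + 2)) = z^2 + z/3 - 10/3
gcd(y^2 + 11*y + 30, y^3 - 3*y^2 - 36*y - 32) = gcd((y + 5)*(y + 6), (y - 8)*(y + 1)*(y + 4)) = 1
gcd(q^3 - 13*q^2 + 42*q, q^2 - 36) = q - 6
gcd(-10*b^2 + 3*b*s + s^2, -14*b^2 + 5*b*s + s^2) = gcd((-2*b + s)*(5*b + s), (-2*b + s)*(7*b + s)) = -2*b + s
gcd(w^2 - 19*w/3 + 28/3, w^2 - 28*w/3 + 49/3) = w - 7/3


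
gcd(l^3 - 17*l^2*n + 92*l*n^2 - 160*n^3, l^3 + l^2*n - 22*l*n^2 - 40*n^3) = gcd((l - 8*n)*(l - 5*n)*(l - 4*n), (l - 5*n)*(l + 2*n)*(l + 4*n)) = l - 5*n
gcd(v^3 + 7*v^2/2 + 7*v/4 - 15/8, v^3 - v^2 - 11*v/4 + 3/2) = v^2 + v - 3/4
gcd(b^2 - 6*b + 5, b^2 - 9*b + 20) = b - 5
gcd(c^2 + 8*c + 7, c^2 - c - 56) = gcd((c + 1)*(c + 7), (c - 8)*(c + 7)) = c + 7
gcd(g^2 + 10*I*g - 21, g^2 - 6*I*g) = 1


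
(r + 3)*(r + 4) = r^2 + 7*r + 12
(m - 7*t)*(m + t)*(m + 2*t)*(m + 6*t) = m^4 + 2*m^3*t - 43*m^2*t^2 - 128*m*t^3 - 84*t^4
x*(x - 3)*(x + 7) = x^3 + 4*x^2 - 21*x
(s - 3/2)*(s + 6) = s^2 + 9*s/2 - 9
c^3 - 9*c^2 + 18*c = c*(c - 6)*(c - 3)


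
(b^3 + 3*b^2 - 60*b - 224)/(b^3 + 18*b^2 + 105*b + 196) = (b - 8)/(b + 7)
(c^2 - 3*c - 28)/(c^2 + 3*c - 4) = (c - 7)/(c - 1)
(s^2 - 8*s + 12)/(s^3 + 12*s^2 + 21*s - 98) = (s - 6)/(s^2 + 14*s + 49)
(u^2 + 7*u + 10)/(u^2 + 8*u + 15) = (u + 2)/(u + 3)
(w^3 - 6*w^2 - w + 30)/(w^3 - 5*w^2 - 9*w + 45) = (w + 2)/(w + 3)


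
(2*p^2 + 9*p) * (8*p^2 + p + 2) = 16*p^4 + 74*p^3 + 13*p^2 + 18*p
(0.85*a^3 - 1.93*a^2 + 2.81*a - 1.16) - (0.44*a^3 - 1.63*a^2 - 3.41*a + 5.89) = 0.41*a^3 - 0.3*a^2 + 6.22*a - 7.05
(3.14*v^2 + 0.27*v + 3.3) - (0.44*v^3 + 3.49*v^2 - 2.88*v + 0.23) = -0.44*v^3 - 0.35*v^2 + 3.15*v + 3.07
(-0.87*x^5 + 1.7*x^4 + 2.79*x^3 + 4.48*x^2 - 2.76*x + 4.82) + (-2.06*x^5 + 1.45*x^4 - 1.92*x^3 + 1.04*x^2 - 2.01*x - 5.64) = -2.93*x^5 + 3.15*x^4 + 0.87*x^3 + 5.52*x^2 - 4.77*x - 0.819999999999999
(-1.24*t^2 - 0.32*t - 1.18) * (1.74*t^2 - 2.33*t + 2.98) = -2.1576*t^4 + 2.3324*t^3 - 5.0028*t^2 + 1.7958*t - 3.5164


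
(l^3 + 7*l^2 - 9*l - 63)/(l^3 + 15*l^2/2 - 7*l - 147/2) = 2*(l + 3)/(2*l + 7)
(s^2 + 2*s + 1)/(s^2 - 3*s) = (s^2 + 2*s + 1)/(s*(s - 3))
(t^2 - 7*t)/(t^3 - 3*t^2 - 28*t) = 1/(t + 4)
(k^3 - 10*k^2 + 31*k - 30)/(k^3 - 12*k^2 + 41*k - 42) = (k - 5)/(k - 7)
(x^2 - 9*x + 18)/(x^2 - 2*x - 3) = (x - 6)/(x + 1)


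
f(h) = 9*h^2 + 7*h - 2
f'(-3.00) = -47.00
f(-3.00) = 58.00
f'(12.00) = 223.00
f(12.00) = 1378.00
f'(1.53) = 34.54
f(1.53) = 29.78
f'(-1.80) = -25.40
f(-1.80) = 14.56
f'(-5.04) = -83.72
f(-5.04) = 191.33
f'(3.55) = 70.90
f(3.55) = 136.27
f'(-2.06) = -30.08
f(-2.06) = 21.77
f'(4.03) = 79.54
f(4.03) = 172.38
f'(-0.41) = -0.38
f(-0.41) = -3.36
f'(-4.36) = -71.48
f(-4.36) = 138.57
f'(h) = 18*h + 7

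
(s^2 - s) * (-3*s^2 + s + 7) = -3*s^4 + 4*s^3 + 6*s^2 - 7*s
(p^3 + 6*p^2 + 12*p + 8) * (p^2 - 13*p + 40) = p^5 - 7*p^4 - 26*p^3 + 92*p^2 + 376*p + 320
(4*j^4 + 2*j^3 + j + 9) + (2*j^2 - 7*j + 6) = 4*j^4 + 2*j^3 + 2*j^2 - 6*j + 15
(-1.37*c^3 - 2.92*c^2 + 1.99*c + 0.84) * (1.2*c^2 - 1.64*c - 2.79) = -1.644*c^5 - 1.2572*c^4 + 10.9991*c^3 + 5.8912*c^2 - 6.9297*c - 2.3436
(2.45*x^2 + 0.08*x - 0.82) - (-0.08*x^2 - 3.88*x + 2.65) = 2.53*x^2 + 3.96*x - 3.47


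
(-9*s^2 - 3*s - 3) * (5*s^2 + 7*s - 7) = -45*s^4 - 78*s^3 + 27*s^2 + 21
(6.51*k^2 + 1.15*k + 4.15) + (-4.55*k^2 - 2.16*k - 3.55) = 1.96*k^2 - 1.01*k + 0.600000000000001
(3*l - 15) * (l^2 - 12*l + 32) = 3*l^3 - 51*l^2 + 276*l - 480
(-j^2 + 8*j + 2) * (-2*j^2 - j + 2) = 2*j^4 - 15*j^3 - 14*j^2 + 14*j + 4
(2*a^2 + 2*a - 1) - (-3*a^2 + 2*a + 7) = 5*a^2 - 8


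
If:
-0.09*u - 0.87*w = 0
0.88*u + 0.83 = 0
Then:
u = -0.94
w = 0.10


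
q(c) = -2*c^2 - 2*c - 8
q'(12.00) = -50.00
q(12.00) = -320.00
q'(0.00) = -2.00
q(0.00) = -8.00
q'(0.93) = -5.72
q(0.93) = -11.59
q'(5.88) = -25.52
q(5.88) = -88.91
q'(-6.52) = 24.08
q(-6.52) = -79.98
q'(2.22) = -10.88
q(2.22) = -22.30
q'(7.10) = -30.40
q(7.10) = -123.02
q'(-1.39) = 3.56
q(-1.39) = -9.08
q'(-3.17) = 10.68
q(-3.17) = -21.76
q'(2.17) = -10.68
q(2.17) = -21.76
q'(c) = -4*c - 2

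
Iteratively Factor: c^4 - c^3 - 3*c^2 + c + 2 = (c + 1)*(c^3 - 2*c^2 - c + 2) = (c - 1)*(c + 1)*(c^2 - c - 2) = (c - 1)*(c + 1)^2*(c - 2)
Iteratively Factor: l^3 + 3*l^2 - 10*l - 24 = (l - 3)*(l^2 + 6*l + 8) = (l - 3)*(l + 4)*(l + 2)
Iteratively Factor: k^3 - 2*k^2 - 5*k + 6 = (k + 2)*(k^2 - 4*k + 3) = (k - 3)*(k + 2)*(k - 1)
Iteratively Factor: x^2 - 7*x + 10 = (x - 2)*(x - 5)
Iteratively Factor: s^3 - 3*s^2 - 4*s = (s + 1)*(s^2 - 4*s) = (s - 4)*(s + 1)*(s)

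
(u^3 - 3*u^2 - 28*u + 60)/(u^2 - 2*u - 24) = (u^2 + 3*u - 10)/(u + 4)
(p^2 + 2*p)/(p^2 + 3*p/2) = 2*(p + 2)/(2*p + 3)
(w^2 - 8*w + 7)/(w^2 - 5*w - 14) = (w - 1)/(w + 2)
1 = 1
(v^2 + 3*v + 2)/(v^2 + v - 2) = (v + 1)/(v - 1)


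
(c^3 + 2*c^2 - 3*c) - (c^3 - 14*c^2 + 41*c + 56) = 16*c^2 - 44*c - 56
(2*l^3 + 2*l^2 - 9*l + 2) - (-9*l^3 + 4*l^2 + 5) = 11*l^3 - 2*l^2 - 9*l - 3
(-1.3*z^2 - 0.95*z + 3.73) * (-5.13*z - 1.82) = 6.669*z^3 + 7.2395*z^2 - 17.4059*z - 6.7886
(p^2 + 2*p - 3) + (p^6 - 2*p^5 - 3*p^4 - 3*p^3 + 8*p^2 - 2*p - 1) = p^6 - 2*p^5 - 3*p^4 - 3*p^3 + 9*p^2 - 4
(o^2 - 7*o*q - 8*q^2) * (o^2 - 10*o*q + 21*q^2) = o^4 - 17*o^3*q + 83*o^2*q^2 - 67*o*q^3 - 168*q^4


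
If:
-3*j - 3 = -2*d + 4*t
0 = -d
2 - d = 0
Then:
No Solution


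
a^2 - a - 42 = (a - 7)*(a + 6)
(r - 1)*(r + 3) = r^2 + 2*r - 3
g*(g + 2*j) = g^2 + 2*g*j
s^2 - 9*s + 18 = (s - 6)*(s - 3)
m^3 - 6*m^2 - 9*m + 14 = (m - 7)*(m - 1)*(m + 2)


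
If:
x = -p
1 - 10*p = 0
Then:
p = 1/10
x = -1/10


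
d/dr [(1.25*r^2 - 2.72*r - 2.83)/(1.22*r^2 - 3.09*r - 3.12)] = (-0.5441*r^2 - 0.894800000000001*r - 0.258299999999998)/(1.4884*r^4 - 7.5396*r^3 + 1.9353*r^2 + 19.2816*r + 9.7344)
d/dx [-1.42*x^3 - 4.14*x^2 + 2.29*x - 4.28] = -4.26*x^2 - 8.28*x + 2.29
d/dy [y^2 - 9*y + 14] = 2*y - 9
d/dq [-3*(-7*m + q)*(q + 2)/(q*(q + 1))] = 3*(-7*m*q^2 - 28*m*q - 14*m + q^2)/(q^2*(q^2 + 2*q + 1))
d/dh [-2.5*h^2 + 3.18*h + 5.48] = 3.18 - 5.0*h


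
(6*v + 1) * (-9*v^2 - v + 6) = -54*v^3 - 15*v^2 + 35*v + 6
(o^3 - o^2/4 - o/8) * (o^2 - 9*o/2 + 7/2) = o^5 - 19*o^4/4 + 9*o^3/2 - 5*o^2/16 - 7*o/16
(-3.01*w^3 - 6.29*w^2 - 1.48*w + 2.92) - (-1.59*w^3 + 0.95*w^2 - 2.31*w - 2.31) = -1.42*w^3 - 7.24*w^2 + 0.83*w + 5.23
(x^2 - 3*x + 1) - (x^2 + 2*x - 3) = 4 - 5*x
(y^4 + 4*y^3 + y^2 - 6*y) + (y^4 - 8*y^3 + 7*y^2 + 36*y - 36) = 2*y^4 - 4*y^3 + 8*y^2 + 30*y - 36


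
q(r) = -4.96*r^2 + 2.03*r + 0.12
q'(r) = 2.03 - 9.92*r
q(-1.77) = -19.01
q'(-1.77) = 19.59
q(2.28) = -21.04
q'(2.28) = -20.59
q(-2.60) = -38.69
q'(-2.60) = 27.82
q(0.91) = -2.14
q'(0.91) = -7.00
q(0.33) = 0.25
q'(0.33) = -1.24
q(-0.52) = -2.28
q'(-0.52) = 7.19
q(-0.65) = -3.30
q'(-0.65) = 8.48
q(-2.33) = -31.54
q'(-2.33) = 25.14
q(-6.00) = -190.62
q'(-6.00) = 61.55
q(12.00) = -689.76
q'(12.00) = -117.01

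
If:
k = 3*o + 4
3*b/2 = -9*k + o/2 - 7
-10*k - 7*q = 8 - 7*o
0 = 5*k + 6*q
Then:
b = 5006/99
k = -104/11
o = -148/33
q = 260/33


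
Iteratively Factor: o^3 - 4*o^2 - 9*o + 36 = (o - 3)*(o^2 - o - 12) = (o - 3)*(o + 3)*(o - 4)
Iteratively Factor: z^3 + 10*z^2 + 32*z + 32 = (z + 4)*(z^2 + 6*z + 8) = (z + 4)^2*(z + 2)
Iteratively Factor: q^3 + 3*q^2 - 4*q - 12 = (q + 2)*(q^2 + q - 6) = (q + 2)*(q + 3)*(q - 2)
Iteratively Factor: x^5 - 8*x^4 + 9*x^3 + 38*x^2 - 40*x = (x - 4)*(x^4 - 4*x^3 - 7*x^2 + 10*x) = (x - 4)*(x + 2)*(x^3 - 6*x^2 + 5*x) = (x - 4)*(x - 1)*(x + 2)*(x^2 - 5*x) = (x - 5)*(x - 4)*(x - 1)*(x + 2)*(x)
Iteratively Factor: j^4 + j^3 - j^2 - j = (j + 1)*(j^3 - j) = (j - 1)*(j + 1)*(j^2 + j) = j*(j - 1)*(j + 1)*(j + 1)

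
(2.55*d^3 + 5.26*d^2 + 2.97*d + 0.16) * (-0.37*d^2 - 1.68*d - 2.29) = -0.9435*d^5 - 6.2302*d^4 - 15.7752*d^3 - 17.0942*d^2 - 7.0701*d - 0.3664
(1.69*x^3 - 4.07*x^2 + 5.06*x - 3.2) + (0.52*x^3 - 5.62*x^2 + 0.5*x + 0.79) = 2.21*x^3 - 9.69*x^2 + 5.56*x - 2.41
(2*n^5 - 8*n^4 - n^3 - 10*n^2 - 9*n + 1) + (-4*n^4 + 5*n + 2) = 2*n^5 - 12*n^4 - n^3 - 10*n^2 - 4*n + 3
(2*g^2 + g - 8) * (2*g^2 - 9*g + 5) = 4*g^4 - 16*g^3 - 15*g^2 + 77*g - 40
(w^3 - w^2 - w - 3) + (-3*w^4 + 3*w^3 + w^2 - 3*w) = -3*w^4 + 4*w^3 - 4*w - 3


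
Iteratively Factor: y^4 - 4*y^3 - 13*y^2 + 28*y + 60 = (y - 5)*(y^3 + y^2 - 8*y - 12) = (y - 5)*(y + 2)*(y^2 - y - 6) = (y - 5)*(y + 2)^2*(y - 3)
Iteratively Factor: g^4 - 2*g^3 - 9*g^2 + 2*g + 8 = (g - 1)*(g^3 - g^2 - 10*g - 8) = (g - 4)*(g - 1)*(g^2 + 3*g + 2) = (g - 4)*(g - 1)*(g + 1)*(g + 2)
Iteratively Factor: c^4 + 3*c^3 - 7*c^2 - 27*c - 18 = (c - 3)*(c^3 + 6*c^2 + 11*c + 6) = (c - 3)*(c + 3)*(c^2 + 3*c + 2) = (c - 3)*(c + 2)*(c + 3)*(c + 1)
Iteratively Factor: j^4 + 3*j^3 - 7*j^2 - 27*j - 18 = (j + 2)*(j^3 + j^2 - 9*j - 9) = (j + 2)*(j + 3)*(j^2 - 2*j - 3) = (j - 3)*(j + 2)*(j + 3)*(j + 1)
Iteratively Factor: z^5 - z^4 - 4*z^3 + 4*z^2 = (z)*(z^4 - z^3 - 4*z^2 + 4*z) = z^2*(z^3 - z^2 - 4*z + 4) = z^2*(z + 2)*(z^2 - 3*z + 2) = z^2*(z - 1)*(z + 2)*(z - 2)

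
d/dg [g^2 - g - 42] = 2*g - 1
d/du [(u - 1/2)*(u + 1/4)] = 2*u - 1/4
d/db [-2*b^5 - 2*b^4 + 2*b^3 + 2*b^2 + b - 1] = -10*b^4 - 8*b^3 + 6*b^2 + 4*b + 1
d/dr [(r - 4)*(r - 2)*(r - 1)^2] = 4*r^3 - 24*r^2 + 42*r - 22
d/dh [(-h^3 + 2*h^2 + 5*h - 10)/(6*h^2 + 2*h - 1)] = (-6*h^4 - 4*h^3 - 23*h^2 + 116*h + 15)/(36*h^4 + 24*h^3 - 8*h^2 - 4*h + 1)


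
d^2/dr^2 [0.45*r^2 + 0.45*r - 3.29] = 0.900000000000000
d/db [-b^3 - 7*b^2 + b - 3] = -3*b^2 - 14*b + 1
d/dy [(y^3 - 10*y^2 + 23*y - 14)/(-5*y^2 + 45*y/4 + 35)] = 8*(-2*y^4 + 9*y^3 + 43*y^2 - 336*y + 385)/(5*(16*y^4 - 72*y^3 - 143*y^2 + 504*y + 784))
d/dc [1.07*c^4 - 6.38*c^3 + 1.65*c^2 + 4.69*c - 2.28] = 4.28*c^3 - 19.14*c^2 + 3.3*c + 4.69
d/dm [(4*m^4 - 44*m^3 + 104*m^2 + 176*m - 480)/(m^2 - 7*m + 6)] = 8*(m^3 - 4*m^2 + 5*m - 8)/(m^2 - 2*m + 1)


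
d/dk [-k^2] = -2*k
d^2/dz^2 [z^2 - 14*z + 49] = 2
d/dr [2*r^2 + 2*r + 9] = 4*r + 2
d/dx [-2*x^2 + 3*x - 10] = 3 - 4*x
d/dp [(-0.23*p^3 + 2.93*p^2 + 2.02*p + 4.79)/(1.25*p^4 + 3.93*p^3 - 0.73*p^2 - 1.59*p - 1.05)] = (0.2875*p^6 - 7.325*p^5 - 18.922*p^4 - 39.0958*p^3 - 58.9337*p^2 + 0.840400000000001*p + 5.4951)/(1.5625*p^8 + 9.825*p^7 + 13.6199*p^6 - 9.7128*p^5 - 14.5895*p^4 - 5.9316*p^3 + 4.0611*p^2 + 3.339*p + 1.1025)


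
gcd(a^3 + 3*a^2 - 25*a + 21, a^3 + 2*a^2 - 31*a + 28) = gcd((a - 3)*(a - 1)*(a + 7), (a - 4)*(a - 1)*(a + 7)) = a^2 + 6*a - 7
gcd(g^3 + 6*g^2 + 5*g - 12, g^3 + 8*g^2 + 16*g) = g + 4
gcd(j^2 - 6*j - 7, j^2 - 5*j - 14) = j - 7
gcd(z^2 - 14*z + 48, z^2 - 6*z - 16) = z - 8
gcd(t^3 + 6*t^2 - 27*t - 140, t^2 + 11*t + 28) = t^2 + 11*t + 28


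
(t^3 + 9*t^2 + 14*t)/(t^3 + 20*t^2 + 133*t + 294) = t*(t + 2)/(t^2 + 13*t + 42)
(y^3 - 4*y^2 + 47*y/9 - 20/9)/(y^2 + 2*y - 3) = (y^2 - 3*y + 20/9)/(y + 3)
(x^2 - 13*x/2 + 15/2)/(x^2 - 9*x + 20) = (x - 3/2)/(x - 4)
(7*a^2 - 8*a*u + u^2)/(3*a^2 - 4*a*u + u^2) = (-7*a + u)/(-3*a + u)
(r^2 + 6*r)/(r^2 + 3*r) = (r + 6)/(r + 3)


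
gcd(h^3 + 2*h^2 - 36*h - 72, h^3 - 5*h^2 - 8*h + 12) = h^2 - 4*h - 12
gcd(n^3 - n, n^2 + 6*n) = n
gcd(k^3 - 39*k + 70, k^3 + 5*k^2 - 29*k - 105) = k^2 + 2*k - 35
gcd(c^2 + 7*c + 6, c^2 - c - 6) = 1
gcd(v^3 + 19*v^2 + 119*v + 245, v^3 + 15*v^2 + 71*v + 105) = v^2 + 12*v + 35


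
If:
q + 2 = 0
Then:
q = -2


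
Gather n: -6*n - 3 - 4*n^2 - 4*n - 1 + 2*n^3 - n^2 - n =2*n^3 - 5*n^2 - 11*n - 4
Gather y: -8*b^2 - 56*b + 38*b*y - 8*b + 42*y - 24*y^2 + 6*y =-8*b^2 - 64*b - 24*y^2 + y*(38*b + 48)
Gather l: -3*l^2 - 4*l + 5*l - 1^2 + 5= -3*l^2 + l + 4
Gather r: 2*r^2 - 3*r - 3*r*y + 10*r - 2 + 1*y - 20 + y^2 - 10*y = 2*r^2 + r*(7 - 3*y) + y^2 - 9*y - 22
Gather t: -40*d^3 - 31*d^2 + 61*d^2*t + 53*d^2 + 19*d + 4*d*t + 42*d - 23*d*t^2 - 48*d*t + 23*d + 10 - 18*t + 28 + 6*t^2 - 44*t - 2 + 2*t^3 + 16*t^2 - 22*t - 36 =-40*d^3 + 22*d^2 + 84*d + 2*t^3 + t^2*(22 - 23*d) + t*(61*d^2 - 44*d - 84)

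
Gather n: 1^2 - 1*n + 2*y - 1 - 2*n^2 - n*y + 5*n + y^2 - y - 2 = -2*n^2 + n*(4 - y) + y^2 + y - 2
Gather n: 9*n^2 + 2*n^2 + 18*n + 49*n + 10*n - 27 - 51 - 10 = 11*n^2 + 77*n - 88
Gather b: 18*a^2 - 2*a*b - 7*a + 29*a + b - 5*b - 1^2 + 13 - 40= 18*a^2 + 22*a + b*(-2*a - 4) - 28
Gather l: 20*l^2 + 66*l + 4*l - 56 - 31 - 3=20*l^2 + 70*l - 90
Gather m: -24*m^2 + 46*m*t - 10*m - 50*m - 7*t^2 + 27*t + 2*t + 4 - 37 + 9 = -24*m^2 + m*(46*t - 60) - 7*t^2 + 29*t - 24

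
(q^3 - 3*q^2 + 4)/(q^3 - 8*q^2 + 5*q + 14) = (q - 2)/(q - 7)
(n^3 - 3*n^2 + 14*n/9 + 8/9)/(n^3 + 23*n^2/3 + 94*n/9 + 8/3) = (3*n^2 - 10*n + 8)/(3*n^2 + 22*n + 24)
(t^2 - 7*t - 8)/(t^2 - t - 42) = (-t^2 + 7*t + 8)/(-t^2 + t + 42)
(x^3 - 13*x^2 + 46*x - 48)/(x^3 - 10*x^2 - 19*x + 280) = (x^2 - 5*x + 6)/(x^2 - 2*x - 35)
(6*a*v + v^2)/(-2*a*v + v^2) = (6*a + v)/(-2*a + v)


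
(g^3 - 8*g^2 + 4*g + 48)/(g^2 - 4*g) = g - 4 - 12/g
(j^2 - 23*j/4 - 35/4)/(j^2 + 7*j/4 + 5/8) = 2*(j - 7)/(2*j + 1)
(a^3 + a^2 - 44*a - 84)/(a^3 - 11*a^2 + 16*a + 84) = (a + 6)/(a - 6)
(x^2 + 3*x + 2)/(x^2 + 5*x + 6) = (x + 1)/(x + 3)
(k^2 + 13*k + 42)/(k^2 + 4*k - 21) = (k + 6)/(k - 3)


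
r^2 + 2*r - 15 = (r - 3)*(r + 5)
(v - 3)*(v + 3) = v^2 - 9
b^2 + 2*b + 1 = (b + 1)^2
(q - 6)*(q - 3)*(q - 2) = q^3 - 11*q^2 + 36*q - 36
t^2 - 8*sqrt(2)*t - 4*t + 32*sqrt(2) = (t - 4)*(t - 8*sqrt(2))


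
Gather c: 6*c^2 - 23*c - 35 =6*c^2 - 23*c - 35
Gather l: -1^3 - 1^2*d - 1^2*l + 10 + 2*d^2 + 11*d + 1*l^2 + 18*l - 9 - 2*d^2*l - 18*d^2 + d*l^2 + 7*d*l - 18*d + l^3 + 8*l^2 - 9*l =-16*d^2 - 8*d + l^3 + l^2*(d + 9) + l*(-2*d^2 + 7*d + 8)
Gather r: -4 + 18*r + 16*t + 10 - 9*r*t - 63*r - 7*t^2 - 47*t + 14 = r*(-9*t - 45) - 7*t^2 - 31*t + 20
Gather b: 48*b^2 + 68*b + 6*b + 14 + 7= 48*b^2 + 74*b + 21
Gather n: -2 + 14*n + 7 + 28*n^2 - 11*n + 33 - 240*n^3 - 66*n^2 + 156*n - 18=-240*n^3 - 38*n^2 + 159*n + 20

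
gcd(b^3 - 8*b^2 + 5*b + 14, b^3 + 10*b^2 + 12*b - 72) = b - 2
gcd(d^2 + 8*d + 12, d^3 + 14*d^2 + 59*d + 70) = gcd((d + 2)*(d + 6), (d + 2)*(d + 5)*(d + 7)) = d + 2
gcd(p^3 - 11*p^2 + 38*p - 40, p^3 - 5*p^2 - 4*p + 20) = p^2 - 7*p + 10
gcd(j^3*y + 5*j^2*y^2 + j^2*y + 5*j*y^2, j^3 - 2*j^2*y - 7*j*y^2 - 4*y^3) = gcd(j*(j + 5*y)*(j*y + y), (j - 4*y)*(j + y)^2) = 1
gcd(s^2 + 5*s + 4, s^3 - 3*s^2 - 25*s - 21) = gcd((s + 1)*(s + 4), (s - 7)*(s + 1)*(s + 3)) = s + 1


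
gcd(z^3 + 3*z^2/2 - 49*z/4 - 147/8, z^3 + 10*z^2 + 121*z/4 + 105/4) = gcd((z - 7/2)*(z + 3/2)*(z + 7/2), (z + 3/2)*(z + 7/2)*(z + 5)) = z^2 + 5*z + 21/4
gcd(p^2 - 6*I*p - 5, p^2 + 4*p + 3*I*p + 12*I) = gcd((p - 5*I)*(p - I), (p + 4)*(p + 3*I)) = 1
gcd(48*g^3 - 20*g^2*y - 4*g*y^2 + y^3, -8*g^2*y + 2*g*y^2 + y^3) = -8*g^2 + 2*g*y + y^2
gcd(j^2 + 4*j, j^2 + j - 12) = j + 4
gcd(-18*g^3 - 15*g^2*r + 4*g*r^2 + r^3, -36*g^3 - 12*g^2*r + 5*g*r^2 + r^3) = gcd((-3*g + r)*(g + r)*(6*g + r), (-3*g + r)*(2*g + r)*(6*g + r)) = -18*g^2 + 3*g*r + r^2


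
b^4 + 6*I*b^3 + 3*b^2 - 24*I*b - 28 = (b - 2)*(b + 2)*(b - I)*(b + 7*I)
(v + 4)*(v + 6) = v^2 + 10*v + 24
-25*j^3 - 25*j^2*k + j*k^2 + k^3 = (-5*j + k)*(j + k)*(5*j + k)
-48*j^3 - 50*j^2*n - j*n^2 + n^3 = (-8*j + n)*(j + n)*(6*j + n)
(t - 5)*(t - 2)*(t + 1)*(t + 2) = t^4 - 4*t^3 - 9*t^2 + 16*t + 20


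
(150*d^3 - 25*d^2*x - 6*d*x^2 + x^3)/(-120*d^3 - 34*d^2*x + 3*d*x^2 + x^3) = (-5*d + x)/(4*d + x)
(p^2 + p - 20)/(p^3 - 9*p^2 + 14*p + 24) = (p + 5)/(p^2 - 5*p - 6)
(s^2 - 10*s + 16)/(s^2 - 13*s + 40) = (s - 2)/(s - 5)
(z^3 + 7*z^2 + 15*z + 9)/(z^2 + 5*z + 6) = (z^2 + 4*z + 3)/(z + 2)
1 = 1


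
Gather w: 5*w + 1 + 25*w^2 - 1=25*w^2 + 5*w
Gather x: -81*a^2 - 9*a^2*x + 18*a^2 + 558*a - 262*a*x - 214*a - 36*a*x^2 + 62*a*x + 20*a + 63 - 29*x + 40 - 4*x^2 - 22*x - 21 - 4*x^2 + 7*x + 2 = -63*a^2 + 364*a + x^2*(-36*a - 8) + x*(-9*a^2 - 200*a - 44) + 84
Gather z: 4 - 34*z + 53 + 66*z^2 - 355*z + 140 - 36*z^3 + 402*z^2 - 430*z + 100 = -36*z^3 + 468*z^2 - 819*z + 297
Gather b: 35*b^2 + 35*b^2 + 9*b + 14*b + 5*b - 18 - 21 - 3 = 70*b^2 + 28*b - 42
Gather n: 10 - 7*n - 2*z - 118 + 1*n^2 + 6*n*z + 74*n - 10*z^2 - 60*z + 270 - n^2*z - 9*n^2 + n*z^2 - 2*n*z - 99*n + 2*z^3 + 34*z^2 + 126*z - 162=n^2*(-z - 8) + n*(z^2 + 4*z - 32) + 2*z^3 + 24*z^2 + 64*z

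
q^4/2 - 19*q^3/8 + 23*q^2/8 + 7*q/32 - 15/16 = (q/2 + 1/4)*(q - 5/2)*(q - 2)*(q - 3/4)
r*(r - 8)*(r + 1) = r^3 - 7*r^2 - 8*r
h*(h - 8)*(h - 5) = h^3 - 13*h^2 + 40*h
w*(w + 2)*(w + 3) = w^3 + 5*w^2 + 6*w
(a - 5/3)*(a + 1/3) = a^2 - 4*a/3 - 5/9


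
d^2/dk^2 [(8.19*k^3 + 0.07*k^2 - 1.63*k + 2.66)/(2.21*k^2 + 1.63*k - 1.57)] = (2.8421709430404e-14*k^4 + 83.92722*k^3 - 46.346664*k^2 + 144.684228*k + 24.595932)/(10.793861*k^6 + 23.883249*k^5 - 5.38886400000001*k^4 - 29.602919*k^3 + 3.828288*k^2 + 12.053361*k - 3.869893)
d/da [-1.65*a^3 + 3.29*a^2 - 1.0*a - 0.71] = -4.95*a^2 + 6.58*a - 1.0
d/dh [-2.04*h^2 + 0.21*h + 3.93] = 0.21 - 4.08*h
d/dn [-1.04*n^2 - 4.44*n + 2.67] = -2.08*n - 4.44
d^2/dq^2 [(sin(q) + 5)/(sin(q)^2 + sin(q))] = (-sin(q) - 18 + 5/sin(q) + 20/sin(q)^2 + 10/sin(q)^3)/(sin(q) + 1)^2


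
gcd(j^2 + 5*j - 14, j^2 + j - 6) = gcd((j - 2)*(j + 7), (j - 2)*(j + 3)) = j - 2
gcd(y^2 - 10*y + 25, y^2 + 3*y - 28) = 1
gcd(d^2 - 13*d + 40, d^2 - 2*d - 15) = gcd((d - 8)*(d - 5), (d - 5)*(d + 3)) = d - 5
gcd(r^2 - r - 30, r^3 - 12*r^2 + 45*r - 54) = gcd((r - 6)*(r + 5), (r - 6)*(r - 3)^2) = r - 6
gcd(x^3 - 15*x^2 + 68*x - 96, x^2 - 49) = 1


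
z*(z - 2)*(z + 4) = z^3 + 2*z^2 - 8*z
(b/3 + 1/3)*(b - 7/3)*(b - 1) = b^3/3 - 7*b^2/9 - b/3 + 7/9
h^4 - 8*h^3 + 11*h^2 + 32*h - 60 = (h - 5)*(h - 3)*(h - 2)*(h + 2)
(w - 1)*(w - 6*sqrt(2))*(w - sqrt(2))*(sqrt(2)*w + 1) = sqrt(2)*w^4 - 13*w^3 - sqrt(2)*w^3 + 5*sqrt(2)*w^2 + 13*w^2 - 5*sqrt(2)*w + 12*w - 12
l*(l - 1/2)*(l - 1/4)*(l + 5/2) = l^4 + 7*l^3/4 - 7*l^2/4 + 5*l/16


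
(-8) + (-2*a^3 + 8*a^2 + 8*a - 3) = -2*a^3 + 8*a^2 + 8*a - 11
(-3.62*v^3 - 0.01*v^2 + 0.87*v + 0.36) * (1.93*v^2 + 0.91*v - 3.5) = -6.9866*v^5 - 3.3135*v^4 + 14.34*v^3 + 1.5215*v^2 - 2.7174*v - 1.26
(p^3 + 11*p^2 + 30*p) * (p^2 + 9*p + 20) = p^5 + 20*p^4 + 149*p^3 + 490*p^2 + 600*p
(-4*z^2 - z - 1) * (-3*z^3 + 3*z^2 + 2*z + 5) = 12*z^5 - 9*z^4 - 8*z^3 - 25*z^2 - 7*z - 5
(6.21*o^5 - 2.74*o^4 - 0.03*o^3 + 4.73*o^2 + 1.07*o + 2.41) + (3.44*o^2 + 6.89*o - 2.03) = 6.21*o^5 - 2.74*o^4 - 0.03*o^3 + 8.17*o^2 + 7.96*o + 0.38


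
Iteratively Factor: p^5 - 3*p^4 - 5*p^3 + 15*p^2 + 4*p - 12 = (p + 2)*(p^4 - 5*p^3 + 5*p^2 + 5*p - 6) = (p - 2)*(p + 2)*(p^3 - 3*p^2 - p + 3) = (p - 3)*(p - 2)*(p + 2)*(p^2 - 1) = (p - 3)*(p - 2)*(p - 1)*(p + 2)*(p + 1)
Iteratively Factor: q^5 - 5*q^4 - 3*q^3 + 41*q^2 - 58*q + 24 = (q - 1)*(q^4 - 4*q^3 - 7*q^2 + 34*q - 24) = (q - 2)*(q - 1)*(q^3 - 2*q^2 - 11*q + 12) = (q - 4)*(q - 2)*(q - 1)*(q^2 + 2*q - 3) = (q - 4)*(q - 2)*(q - 1)*(q + 3)*(q - 1)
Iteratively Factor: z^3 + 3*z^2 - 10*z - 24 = (z - 3)*(z^2 + 6*z + 8) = (z - 3)*(z + 2)*(z + 4)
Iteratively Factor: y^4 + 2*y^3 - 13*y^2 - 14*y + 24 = (y - 1)*(y^3 + 3*y^2 - 10*y - 24) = (y - 1)*(y + 4)*(y^2 - y - 6) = (y - 1)*(y + 2)*(y + 4)*(y - 3)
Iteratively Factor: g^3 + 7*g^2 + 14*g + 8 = (g + 2)*(g^2 + 5*g + 4) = (g + 1)*(g + 2)*(g + 4)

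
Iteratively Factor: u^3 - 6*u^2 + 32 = (u - 4)*(u^2 - 2*u - 8) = (u - 4)^2*(u + 2)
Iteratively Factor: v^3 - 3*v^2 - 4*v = (v)*(v^2 - 3*v - 4) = v*(v + 1)*(v - 4)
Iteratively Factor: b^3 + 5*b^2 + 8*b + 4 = (b + 2)*(b^2 + 3*b + 2) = (b + 2)^2*(b + 1)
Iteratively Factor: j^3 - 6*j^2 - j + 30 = (j + 2)*(j^2 - 8*j + 15) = (j - 5)*(j + 2)*(j - 3)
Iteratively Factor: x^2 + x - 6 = (x - 2)*(x + 3)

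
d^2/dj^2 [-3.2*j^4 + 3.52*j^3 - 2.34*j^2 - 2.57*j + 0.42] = -38.4*j^2 + 21.12*j - 4.68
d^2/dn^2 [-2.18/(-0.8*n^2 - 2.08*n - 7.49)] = (-2.7904*n^2 - 7.25504*n + 2.18*(1.6*n + 2.08)*(3.2*n + 4.16) - 26.12512)/(0.8*n^2 + 2.08*n + 7.49)^3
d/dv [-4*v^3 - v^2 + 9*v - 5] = -12*v^2 - 2*v + 9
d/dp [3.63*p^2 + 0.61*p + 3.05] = 7.26*p + 0.61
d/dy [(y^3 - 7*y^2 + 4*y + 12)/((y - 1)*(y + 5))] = (y^4 + 8*y^3 - 47*y^2 + 46*y - 68)/(y^4 + 8*y^3 + 6*y^2 - 40*y + 25)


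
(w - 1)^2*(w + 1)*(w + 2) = w^4 + w^3 - 3*w^2 - w + 2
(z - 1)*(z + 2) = z^2 + z - 2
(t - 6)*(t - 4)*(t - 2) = t^3 - 12*t^2 + 44*t - 48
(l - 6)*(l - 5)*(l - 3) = l^3 - 14*l^2 + 63*l - 90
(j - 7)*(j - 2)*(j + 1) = j^3 - 8*j^2 + 5*j + 14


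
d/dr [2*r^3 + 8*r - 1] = 6*r^2 + 8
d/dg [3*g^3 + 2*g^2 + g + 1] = 9*g^2 + 4*g + 1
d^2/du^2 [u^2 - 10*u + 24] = 2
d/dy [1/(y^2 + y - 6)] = (-2*y - 1)/(y^2 + y - 6)^2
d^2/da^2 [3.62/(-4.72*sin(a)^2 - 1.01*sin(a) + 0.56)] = (322.591232*sin(a)^4 + 51.771792*sin(a)^3 - 441.92055*sin(a)^2 - 101.496112*sin(a) - 26.522292)/(4.72*sin(a)^2 + 1.01*sin(a) - 0.56)^3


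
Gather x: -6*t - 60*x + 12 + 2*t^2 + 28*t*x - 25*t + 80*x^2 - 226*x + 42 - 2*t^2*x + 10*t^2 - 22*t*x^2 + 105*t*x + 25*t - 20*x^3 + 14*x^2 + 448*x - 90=12*t^2 - 6*t - 20*x^3 + x^2*(94 - 22*t) + x*(-2*t^2 + 133*t + 162) - 36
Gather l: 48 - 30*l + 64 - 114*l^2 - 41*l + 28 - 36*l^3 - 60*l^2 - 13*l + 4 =-36*l^3 - 174*l^2 - 84*l + 144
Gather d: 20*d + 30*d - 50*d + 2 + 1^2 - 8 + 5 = 0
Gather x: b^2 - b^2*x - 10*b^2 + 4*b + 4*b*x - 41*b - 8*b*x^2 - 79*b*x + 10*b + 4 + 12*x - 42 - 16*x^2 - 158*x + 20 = -9*b^2 - 27*b + x^2*(-8*b - 16) + x*(-b^2 - 75*b - 146) - 18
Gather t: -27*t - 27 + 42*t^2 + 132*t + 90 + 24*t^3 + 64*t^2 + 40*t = 24*t^3 + 106*t^2 + 145*t + 63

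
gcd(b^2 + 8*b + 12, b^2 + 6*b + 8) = b + 2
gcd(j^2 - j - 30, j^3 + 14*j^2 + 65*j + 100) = j + 5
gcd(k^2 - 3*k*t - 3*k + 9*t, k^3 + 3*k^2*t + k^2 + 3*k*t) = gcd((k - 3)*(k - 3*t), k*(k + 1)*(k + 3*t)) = 1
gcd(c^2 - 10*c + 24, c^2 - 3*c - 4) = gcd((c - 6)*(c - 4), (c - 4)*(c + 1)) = c - 4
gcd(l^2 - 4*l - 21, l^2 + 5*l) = 1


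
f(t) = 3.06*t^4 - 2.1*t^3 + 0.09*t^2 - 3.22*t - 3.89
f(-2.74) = 221.28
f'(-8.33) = -7516.71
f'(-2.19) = -162.39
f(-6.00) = 4438.03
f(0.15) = -4.38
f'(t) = 12.24*t^3 - 6.3*t^2 + 0.18*t - 3.22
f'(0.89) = 0.58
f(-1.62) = 31.57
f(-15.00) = 162064.66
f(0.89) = -6.25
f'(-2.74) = -302.80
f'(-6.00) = -2874.94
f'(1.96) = 65.09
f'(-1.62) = -72.08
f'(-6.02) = -2902.98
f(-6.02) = 4495.81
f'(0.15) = -3.29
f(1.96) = 19.49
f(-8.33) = 15976.35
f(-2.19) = 96.04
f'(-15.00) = -42733.42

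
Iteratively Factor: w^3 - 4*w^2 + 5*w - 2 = (w - 2)*(w^2 - 2*w + 1) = (w - 2)*(w - 1)*(w - 1)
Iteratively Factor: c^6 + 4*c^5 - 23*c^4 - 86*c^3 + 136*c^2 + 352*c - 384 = (c - 1)*(c^5 + 5*c^4 - 18*c^3 - 104*c^2 + 32*c + 384) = (c - 1)*(c + 3)*(c^4 + 2*c^3 - 24*c^2 - 32*c + 128) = (c - 1)*(c + 3)*(c + 4)*(c^3 - 2*c^2 - 16*c + 32) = (c - 4)*(c - 1)*(c + 3)*(c + 4)*(c^2 + 2*c - 8) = (c - 4)*(c - 1)*(c + 3)*(c + 4)^2*(c - 2)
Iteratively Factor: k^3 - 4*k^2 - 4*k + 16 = (k + 2)*(k^2 - 6*k + 8) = (k - 4)*(k + 2)*(k - 2)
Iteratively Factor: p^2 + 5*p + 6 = (p + 2)*(p + 3)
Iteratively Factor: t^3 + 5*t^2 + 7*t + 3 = (t + 1)*(t^2 + 4*t + 3) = (t + 1)^2*(t + 3)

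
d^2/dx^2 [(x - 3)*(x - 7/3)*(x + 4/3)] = 6*x - 8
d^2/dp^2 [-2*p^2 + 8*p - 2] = -4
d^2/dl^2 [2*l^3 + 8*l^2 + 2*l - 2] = 12*l + 16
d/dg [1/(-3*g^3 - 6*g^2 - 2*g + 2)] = (9*g^2 + 12*g + 2)/(3*g^3 + 6*g^2 + 2*g - 2)^2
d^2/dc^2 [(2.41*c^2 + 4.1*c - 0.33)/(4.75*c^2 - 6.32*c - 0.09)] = (-5.6843418860808e-14*c^4 + 329.7089*c^3 - 38.4921000000001*c^2 + 69.9561*c - 31.269252)/(107.171875*c^6 - 427.785*c^5 + 563.087325*c^4 - 236.225168*c^3 - 10.669023*c^2 - 0.153576*c - 0.000729)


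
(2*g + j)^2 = 4*g^2 + 4*g*j + j^2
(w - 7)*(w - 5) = w^2 - 12*w + 35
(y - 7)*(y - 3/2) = y^2 - 17*y/2 + 21/2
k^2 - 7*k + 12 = (k - 4)*(k - 3)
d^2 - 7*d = d*(d - 7)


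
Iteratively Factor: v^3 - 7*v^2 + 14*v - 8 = (v - 1)*(v^2 - 6*v + 8) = (v - 4)*(v - 1)*(v - 2)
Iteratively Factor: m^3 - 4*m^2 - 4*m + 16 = (m - 4)*(m^2 - 4) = (m - 4)*(m + 2)*(m - 2)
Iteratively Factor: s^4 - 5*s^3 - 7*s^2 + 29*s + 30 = (s - 5)*(s^3 - 7*s - 6) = (s - 5)*(s + 2)*(s^2 - 2*s - 3) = (s - 5)*(s + 1)*(s + 2)*(s - 3)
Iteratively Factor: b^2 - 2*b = (b)*(b - 2)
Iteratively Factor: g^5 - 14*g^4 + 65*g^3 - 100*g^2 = (g)*(g^4 - 14*g^3 + 65*g^2 - 100*g) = g^2*(g^3 - 14*g^2 + 65*g - 100) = g^2*(g - 5)*(g^2 - 9*g + 20) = g^2*(g - 5)^2*(g - 4)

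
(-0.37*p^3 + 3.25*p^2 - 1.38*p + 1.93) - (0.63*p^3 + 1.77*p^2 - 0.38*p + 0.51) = -1.0*p^3 + 1.48*p^2 - 1.0*p + 1.42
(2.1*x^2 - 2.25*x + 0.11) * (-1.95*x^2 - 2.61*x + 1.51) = -4.095*x^4 - 1.0935*x^3 + 8.829*x^2 - 3.6846*x + 0.1661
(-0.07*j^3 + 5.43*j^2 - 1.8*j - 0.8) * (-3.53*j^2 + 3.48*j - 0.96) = 0.2471*j^5 - 19.4115*j^4 + 25.3176*j^3 - 8.6528*j^2 - 1.056*j + 0.768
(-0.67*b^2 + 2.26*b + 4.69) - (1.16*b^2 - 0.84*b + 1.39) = -1.83*b^2 + 3.1*b + 3.3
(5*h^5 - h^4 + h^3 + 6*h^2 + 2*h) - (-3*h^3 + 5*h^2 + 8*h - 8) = 5*h^5 - h^4 + 4*h^3 + h^2 - 6*h + 8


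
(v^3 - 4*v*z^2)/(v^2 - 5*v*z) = (v^2 - 4*z^2)/(v - 5*z)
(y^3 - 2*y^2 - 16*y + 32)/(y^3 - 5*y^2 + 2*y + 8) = (y + 4)/(y + 1)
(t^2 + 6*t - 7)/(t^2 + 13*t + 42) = (t - 1)/(t + 6)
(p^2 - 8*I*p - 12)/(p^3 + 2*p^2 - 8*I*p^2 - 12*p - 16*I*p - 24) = 1/(p + 2)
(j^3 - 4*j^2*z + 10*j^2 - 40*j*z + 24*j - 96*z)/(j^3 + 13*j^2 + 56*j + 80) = (j^2 - 4*j*z + 6*j - 24*z)/(j^2 + 9*j + 20)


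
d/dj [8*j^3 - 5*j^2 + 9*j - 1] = 24*j^2 - 10*j + 9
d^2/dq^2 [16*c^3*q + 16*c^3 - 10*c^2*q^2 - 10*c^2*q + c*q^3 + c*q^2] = 2*c*(-10*c + 3*q + 1)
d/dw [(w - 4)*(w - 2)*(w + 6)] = 3*w^2 - 28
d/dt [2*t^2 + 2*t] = 4*t + 2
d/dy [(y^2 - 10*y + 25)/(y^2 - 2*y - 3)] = 8*(y^2 - 7*y + 10)/(y^4 - 4*y^3 - 2*y^2 + 12*y + 9)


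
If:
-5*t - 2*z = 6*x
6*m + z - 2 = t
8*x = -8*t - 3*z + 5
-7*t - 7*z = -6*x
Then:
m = 121/48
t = 45/8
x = -35/16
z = -15/2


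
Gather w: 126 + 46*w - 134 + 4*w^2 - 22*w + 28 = 4*w^2 + 24*w + 20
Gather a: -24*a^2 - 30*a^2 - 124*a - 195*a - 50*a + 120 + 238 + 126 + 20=-54*a^2 - 369*a + 504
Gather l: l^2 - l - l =l^2 - 2*l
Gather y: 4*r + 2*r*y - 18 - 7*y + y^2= 4*r + y^2 + y*(2*r - 7) - 18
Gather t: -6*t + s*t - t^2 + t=-t^2 + t*(s - 5)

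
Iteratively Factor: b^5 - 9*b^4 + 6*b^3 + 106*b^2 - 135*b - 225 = (b - 5)*(b^4 - 4*b^3 - 14*b^2 + 36*b + 45) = (b - 5)^2*(b^3 + b^2 - 9*b - 9) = (b - 5)^2*(b - 3)*(b^2 + 4*b + 3) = (b - 5)^2*(b - 3)*(b + 3)*(b + 1)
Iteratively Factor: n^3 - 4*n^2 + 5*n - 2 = (n - 2)*(n^2 - 2*n + 1) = (n - 2)*(n - 1)*(n - 1)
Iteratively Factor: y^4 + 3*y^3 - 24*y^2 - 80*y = (y)*(y^3 + 3*y^2 - 24*y - 80) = y*(y + 4)*(y^2 - y - 20) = y*(y + 4)^2*(y - 5)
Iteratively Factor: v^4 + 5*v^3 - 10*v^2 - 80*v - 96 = (v + 3)*(v^3 + 2*v^2 - 16*v - 32) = (v + 2)*(v + 3)*(v^2 - 16) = (v - 4)*(v + 2)*(v + 3)*(v + 4)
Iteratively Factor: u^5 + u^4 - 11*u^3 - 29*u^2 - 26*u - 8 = (u + 2)*(u^4 - u^3 - 9*u^2 - 11*u - 4) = (u + 1)*(u + 2)*(u^3 - 2*u^2 - 7*u - 4) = (u - 4)*(u + 1)*(u + 2)*(u^2 + 2*u + 1) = (u - 4)*(u + 1)^2*(u + 2)*(u + 1)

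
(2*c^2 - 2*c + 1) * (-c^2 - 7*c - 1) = -2*c^4 - 12*c^3 + 11*c^2 - 5*c - 1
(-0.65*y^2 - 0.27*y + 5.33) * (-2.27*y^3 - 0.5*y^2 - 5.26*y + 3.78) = 1.4755*y^5 + 0.9379*y^4 - 8.5451*y^3 - 3.7018*y^2 - 29.0564*y + 20.1474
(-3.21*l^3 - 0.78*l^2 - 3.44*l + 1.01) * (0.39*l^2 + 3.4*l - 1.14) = -1.2519*l^5 - 11.2182*l^4 - 0.3342*l^3 - 10.4129*l^2 + 7.3556*l - 1.1514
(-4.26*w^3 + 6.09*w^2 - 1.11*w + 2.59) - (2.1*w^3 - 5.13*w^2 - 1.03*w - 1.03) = -6.36*w^3 + 11.22*w^2 - 0.0800000000000001*w + 3.62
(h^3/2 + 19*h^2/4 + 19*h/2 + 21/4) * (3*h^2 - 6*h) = 3*h^5/2 + 45*h^4/4 - 165*h^2/4 - 63*h/2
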